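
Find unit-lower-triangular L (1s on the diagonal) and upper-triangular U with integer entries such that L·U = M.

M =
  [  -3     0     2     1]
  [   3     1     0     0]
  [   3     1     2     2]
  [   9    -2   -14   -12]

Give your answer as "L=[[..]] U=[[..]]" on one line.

L=[[1,0,0,0],[-1,1,0,0],[-1,1,1,0],[-3,-2,-2,1]] U=[[-3,0,2,1],[0,1,2,1],[0,0,2,2],[0,0,0,-3]]

  R1 -= -1·R0 → [0,1,2,1]
  R2 -= -1·R0 → [0,1,4,3]
  R3 -= -3·R0 → [0,-2,-8,-9]
  R2 -= 1·R1 → [0,0,2,2]
  R3 -= -2·R1 → [0,0,-4,-7]
  R3 -= -2·R2 → [0,0,0,-3]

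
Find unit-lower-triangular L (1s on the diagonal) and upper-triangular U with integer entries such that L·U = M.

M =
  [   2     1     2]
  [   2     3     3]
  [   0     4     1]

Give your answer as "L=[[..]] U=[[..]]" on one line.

  R1 -= 1·R0 → [0,2,1]
  R2 -= 0·R0 → [0,4,1]
  R2 -= 2·R1 → [0,0,-1]

L=[[1,0,0],[1,1,0],[0,2,1]] U=[[2,1,2],[0,2,1],[0,0,-1]]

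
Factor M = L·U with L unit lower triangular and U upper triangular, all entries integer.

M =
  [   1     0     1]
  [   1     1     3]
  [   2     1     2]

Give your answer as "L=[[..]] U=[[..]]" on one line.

  R1 -= 1·R0 → [0,1,2]
  R2 -= 2·R0 → [0,1,0]
  R2 -= 1·R1 → [0,0,-2]

L=[[1,0,0],[1,1,0],[2,1,1]] U=[[1,0,1],[0,1,2],[0,0,-2]]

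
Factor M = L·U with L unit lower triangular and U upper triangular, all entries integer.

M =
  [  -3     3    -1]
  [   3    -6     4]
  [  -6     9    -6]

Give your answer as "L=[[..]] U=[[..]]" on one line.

  R1 -= -1·R0 → [0,-3,3]
  R2 -= 2·R0 → [0,3,-4]
  R2 -= -1·R1 → [0,0,-1]

L=[[1,0,0],[-1,1,0],[2,-1,1]] U=[[-3,3,-1],[0,-3,3],[0,0,-1]]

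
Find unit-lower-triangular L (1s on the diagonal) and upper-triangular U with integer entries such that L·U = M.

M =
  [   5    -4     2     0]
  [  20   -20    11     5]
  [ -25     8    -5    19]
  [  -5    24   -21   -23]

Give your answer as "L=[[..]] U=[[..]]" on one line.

  r1 -= 4·r0 → [0,-4,3,5]
  r2 -= -5·r0 → [0,-12,5,19]
  r3 -= -1·r0 → [0,20,-19,-23]
  r2 -= 3·r1 → [0,0,-4,4]
  r3 -= -5·r1 → [0,0,-4,2]
  r3 -= 1·r2 → [0,0,0,-2]

L=[[1,0,0,0],[4,1,0,0],[-5,3,1,0],[-1,-5,1,1]] U=[[5,-4,2,0],[0,-4,3,5],[0,0,-4,4],[0,0,0,-2]]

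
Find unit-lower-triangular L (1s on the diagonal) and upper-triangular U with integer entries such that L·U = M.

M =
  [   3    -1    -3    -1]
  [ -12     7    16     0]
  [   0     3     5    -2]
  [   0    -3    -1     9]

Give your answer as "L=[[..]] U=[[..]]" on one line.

  r1 -= -4·r0 → [0,3,4,-4]
  r2 -= 0·r0 → [0,3,5,-2]
  r3 -= 0·r0 → [0,-3,-1,9]
  r2 -= 1·r1 → [0,0,1,2]
  r3 -= -1·r1 → [0,0,3,5]
  r3 -= 3·r2 → [0,0,0,-1]

L=[[1,0,0,0],[-4,1,0,0],[0,1,1,0],[0,-1,3,1]] U=[[3,-1,-3,-1],[0,3,4,-4],[0,0,1,2],[0,0,0,-1]]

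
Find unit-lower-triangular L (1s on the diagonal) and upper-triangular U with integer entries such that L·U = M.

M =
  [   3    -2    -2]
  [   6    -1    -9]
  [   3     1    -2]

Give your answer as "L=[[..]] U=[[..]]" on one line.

  r1 -= 2·r0 → [0,3,-5]
  r2 -= 1·r0 → [0,3,0]
  r2 -= 1·r1 → [0,0,5]

L=[[1,0,0],[2,1,0],[1,1,1]] U=[[3,-2,-2],[0,3,-5],[0,0,5]]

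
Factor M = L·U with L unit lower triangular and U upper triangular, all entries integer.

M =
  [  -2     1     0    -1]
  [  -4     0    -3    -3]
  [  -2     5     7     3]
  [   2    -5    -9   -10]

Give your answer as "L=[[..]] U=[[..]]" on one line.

  row1 -= 2·row0 → [0,-2,-3,-1]
  row2 -= 1·row0 → [0,4,7,4]
  row3 -= -1·row0 → [0,-4,-9,-11]
  row2 -= -2·row1 → [0,0,1,2]
  row3 -= 2·row1 → [0,0,-3,-9]
  row3 -= -3·row2 → [0,0,0,-3]

L=[[1,0,0,0],[2,1,0,0],[1,-2,1,0],[-1,2,-3,1]] U=[[-2,1,0,-1],[0,-2,-3,-1],[0,0,1,2],[0,0,0,-3]]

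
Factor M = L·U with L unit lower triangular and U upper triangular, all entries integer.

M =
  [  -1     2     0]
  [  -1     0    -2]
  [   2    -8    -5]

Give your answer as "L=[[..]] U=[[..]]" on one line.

L=[[1,0,0],[1,1,0],[-2,2,1]] U=[[-1,2,0],[0,-2,-2],[0,0,-1]]

  row1 -= 1·row0 → [0,-2,-2]
  row2 -= -2·row0 → [0,-4,-5]
  row2 -= 2·row1 → [0,0,-1]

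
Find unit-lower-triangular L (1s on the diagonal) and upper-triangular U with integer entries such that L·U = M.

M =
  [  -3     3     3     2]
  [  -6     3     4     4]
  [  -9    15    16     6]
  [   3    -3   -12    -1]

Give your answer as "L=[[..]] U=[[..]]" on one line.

L=[[1,0,0,0],[2,1,0,0],[3,-2,1,0],[-1,0,-3,1]] U=[[-3,3,3,2],[0,-3,-2,0],[0,0,3,0],[0,0,0,1]]

  R1 -= 2·R0 → [0,-3,-2,0]
  R2 -= 3·R0 → [0,6,7,0]
  R3 -= -1·R0 → [0,0,-9,1]
  R2 -= -2·R1 → [0,0,3,0]
  R3 -= 0·R1 → [0,0,-9,1]
  R3 -= -3·R2 → [0,0,0,1]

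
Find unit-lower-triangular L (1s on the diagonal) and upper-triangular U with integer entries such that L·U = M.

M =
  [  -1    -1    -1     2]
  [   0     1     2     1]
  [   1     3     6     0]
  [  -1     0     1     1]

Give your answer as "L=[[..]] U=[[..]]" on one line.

L=[[1,0,0,0],[0,1,0,0],[-1,2,1,0],[1,1,0,1]] U=[[-1,-1,-1,2],[0,1,2,1],[0,0,1,0],[0,0,0,-2]]

  row1 -= 0·row0 → [0,1,2,1]
  row2 -= -1·row0 → [0,2,5,2]
  row3 -= 1·row0 → [0,1,2,-1]
  row2 -= 2·row1 → [0,0,1,0]
  row3 -= 1·row1 → [0,0,0,-2]
  row3 -= 0·row2 → [0,0,0,-2]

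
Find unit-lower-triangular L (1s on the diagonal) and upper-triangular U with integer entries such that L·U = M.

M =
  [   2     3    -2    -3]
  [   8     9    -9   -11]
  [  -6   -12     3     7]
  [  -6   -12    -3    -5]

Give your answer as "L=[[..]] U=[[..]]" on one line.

L=[[1,0,0,0],[4,1,0,0],[-3,1,1,0],[-3,1,4,1]] U=[[2,3,-2,-3],[0,-3,-1,1],[0,0,-2,-3],[0,0,0,-3]]

  R1 -= 4·R0 → [0,-3,-1,1]
  R2 -= -3·R0 → [0,-3,-3,-2]
  R3 -= -3·R0 → [0,-3,-9,-14]
  R2 -= 1·R1 → [0,0,-2,-3]
  R3 -= 1·R1 → [0,0,-8,-15]
  R3 -= 4·R2 → [0,0,0,-3]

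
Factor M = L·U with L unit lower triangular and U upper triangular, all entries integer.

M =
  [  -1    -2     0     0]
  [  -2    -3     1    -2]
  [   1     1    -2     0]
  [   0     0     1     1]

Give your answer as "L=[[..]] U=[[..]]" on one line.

L=[[1,0,0,0],[2,1,0,0],[-1,-1,1,0],[0,0,-1,1]] U=[[-1,-2,0,0],[0,1,1,-2],[0,0,-1,-2],[0,0,0,-1]]

  r1 -= 2·r0 → [0,1,1,-2]
  r2 -= -1·r0 → [0,-1,-2,0]
  r3 -= 0·r0 → [0,0,1,1]
  r2 -= -1·r1 → [0,0,-1,-2]
  r3 -= 0·r1 → [0,0,1,1]
  r3 -= -1·r2 → [0,0,0,-1]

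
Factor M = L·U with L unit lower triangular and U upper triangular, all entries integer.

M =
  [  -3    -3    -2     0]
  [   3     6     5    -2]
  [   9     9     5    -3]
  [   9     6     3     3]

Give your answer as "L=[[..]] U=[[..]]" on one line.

  R1 -= -1·R0 → [0,3,3,-2]
  R2 -= -3·R0 → [0,0,-1,-3]
  R3 -= -3·R0 → [0,-3,-3,3]
  R2 -= 0·R1 → [0,0,-1,-3]
  R3 -= -1·R1 → [0,0,0,1]
  R3 -= 0·R2 → [0,0,0,1]

L=[[1,0,0,0],[-1,1,0,0],[-3,0,1,0],[-3,-1,0,1]] U=[[-3,-3,-2,0],[0,3,3,-2],[0,0,-1,-3],[0,0,0,1]]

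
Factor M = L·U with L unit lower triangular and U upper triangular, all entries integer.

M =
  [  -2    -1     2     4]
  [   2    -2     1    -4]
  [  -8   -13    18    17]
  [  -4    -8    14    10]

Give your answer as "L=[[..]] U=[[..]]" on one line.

L=[[1,0,0,0],[-1,1,0,0],[4,3,1,0],[2,2,4,1]] U=[[-2,-1,2,4],[0,-3,3,0],[0,0,1,1],[0,0,0,-2]]

  r1 -= -1·r0 → [0,-3,3,0]
  r2 -= 4·r0 → [0,-9,10,1]
  r3 -= 2·r0 → [0,-6,10,2]
  r2 -= 3·r1 → [0,0,1,1]
  r3 -= 2·r1 → [0,0,4,2]
  r3 -= 4·r2 → [0,0,0,-2]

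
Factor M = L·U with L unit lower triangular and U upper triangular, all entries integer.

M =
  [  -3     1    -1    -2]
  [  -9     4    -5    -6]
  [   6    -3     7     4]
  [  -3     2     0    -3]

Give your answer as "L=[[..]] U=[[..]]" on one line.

L=[[1,0,0,0],[3,1,0,0],[-2,-1,1,0],[1,1,1,1]] U=[[-3,1,-1,-2],[0,1,-2,0],[0,0,3,0],[0,0,0,-1]]

  r1 -= 3·r0 → [0,1,-2,0]
  r2 -= -2·r0 → [0,-1,5,0]
  r3 -= 1·r0 → [0,1,1,-1]
  r2 -= -1·r1 → [0,0,3,0]
  r3 -= 1·r1 → [0,0,3,-1]
  r3 -= 1·r2 → [0,0,0,-1]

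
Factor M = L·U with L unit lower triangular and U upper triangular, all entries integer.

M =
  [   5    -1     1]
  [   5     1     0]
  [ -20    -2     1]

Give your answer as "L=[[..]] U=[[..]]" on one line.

L=[[1,0,0],[1,1,0],[-4,-3,1]] U=[[5,-1,1],[0,2,-1],[0,0,2]]

  R1 -= 1·R0 → [0,2,-1]
  R2 -= -4·R0 → [0,-6,5]
  R2 -= -3·R1 → [0,0,2]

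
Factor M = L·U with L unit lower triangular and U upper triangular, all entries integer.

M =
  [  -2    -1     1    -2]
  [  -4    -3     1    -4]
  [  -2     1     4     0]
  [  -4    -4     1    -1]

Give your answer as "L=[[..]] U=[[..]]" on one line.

  R1 -= 2·R0 → [0,-1,-1,0]
  R2 -= 1·R0 → [0,2,3,2]
  R3 -= 2·R0 → [0,-2,-1,3]
  R2 -= -2·R1 → [0,0,1,2]
  R3 -= 2·R1 → [0,0,1,3]
  R3 -= 1·R2 → [0,0,0,1]

L=[[1,0,0,0],[2,1,0,0],[1,-2,1,0],[2,2,1,1]] U=[[-2,-1,1,-2],[0,-1,-1,0],[0,0,1,2],[0,0,0,1]]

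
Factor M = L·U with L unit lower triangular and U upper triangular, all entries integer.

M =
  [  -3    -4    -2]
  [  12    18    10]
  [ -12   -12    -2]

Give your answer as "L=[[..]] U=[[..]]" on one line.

L=[[1,0,0],[-4,1,0],[4,2,1]] U=[[-3,-4,-2],[0,2,2],[0,0,2]]

  R1 -= -4·R0 → [0,2,2]
  R2 -= 4·R0 → [0,4,6]
  R2 -= 2·R1 → [0,0,2]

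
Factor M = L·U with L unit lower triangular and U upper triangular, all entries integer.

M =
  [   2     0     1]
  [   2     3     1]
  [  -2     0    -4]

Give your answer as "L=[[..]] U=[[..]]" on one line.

L=[[1,0,0],[1,1,0],[-1,0,1]] U=[[2,0,1],[0,3,0],[0,0,-3]]

  row1 -= 1·row0 → [0,3,0]
  row2 -= -1·row0 → [0,0,-3]
  row2 -= 0·row1 → [0,0,-3]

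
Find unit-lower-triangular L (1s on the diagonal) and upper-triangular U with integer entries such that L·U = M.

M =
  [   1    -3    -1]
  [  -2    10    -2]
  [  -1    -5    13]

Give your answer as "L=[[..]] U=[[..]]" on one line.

L=[[1,0,0],[-2,1,0],[-1,-2,1]] U=[[1,-3,-1],[0,4,-4],[0,0,4]]

  r1 -= -2·r0 → [0,4,-4]
  r2 -= -1·r0 → [0,-8,12]
  r2 -= -2·r1 → [0,0,4]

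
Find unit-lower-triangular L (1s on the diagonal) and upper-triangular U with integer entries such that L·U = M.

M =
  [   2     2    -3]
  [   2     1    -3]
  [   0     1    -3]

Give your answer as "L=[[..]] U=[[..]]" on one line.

  row1 -= 1·row0 → [0,-1,0]
  row2 -= 0·row0 → [0,1,-3]
  row2 -= -1·row1 → [0,0,-3]

L=[[1,0,0],[1,1,0],[0,-1,1]] U=[[2,2,-3],[0,-1,0],[0,0,-3]]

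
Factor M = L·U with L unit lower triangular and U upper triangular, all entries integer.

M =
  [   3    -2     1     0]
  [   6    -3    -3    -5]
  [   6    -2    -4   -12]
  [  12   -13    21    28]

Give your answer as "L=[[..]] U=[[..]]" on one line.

  row1 -= 2·row0 → [0,1,-5,-5]
  row2 -= 2·row0 → [0,2,-6,-12]
  row3 -= 4·row0 → [0,-5,17,28]
  row2 -= 2·row1 → [0,0,4,-2]
  row3 -= -5·row1 → [0,0,-8,3]
  row3 -= -2·row2 → [0,0,0,-1]

L=[[1,0,0,0],[2,1,0,0],[2,2,1,0],[4,-5,-2,1]] U=[[3,-2,1,0],[0,1,-5,-5],[0,0,4,-2],[0,0,0,-1]]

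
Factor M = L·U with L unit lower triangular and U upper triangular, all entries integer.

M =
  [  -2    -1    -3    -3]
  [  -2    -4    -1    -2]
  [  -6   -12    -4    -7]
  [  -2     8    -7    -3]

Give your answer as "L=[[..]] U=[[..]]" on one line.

L=[[1,0,0,0],[1,1,0,0],[3,3,1,0],[1,-3,-2,1]] U=[[-2,-1,-3,-3],[0,-3,2,1],[0,0,-1,-1],[0,0,0,1]]

  row1 -= 1·row0 → [0,-3,2,1]
  row2 -= 3·row0 → [0,-9,5,2]
  row3 -= 1·row0 → [0,9,-4,0]
  row2 -= 3·row1 → [0,0,-1,-1]
  row3 -= -3·row1 → [0,0,2,3]
  row3 -= -2·row2 → [0,0,0,1]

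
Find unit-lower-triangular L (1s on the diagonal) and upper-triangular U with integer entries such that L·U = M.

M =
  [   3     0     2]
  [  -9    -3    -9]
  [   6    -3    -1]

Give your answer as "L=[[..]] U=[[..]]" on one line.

L=[[1,0,0],[-3,1,0],[2,1,1]] U=[[3,0,2],[0,-3,-3],[0,0,-2]]

  row1 -= -3·row0 → [0,-3,-3]
  row2 -= 2·row0 → [0,-3,-5]
  row2 -= 1·row1 → [0,0,-2]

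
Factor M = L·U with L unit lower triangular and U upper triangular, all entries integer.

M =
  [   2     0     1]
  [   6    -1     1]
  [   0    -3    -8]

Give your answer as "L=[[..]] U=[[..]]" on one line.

  r1 -= 3·r0 → [0,-1,-2]
  r2 -= 0·r0 → [0,-3,-8]
  r2 -= 3·r1 → [0,0,-2]

L=[[1,0,0],[3,1,0],[0,3,1]] U=[[2,0,1],[0,-1,-2],[0,0,-2]]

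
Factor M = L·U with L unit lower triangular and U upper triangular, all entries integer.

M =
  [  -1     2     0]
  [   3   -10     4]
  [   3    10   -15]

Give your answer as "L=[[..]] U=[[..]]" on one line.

L=[[1,0,0],[-3,1,0],[-3,-4,1]] U=[[-1,2,0],[0,-4,4],[0,0,1]]

  row1 -= -3·row0 → [0,-4,4]
  row2 -= -3·row0 → [0,16,-15]
  row2 -= -4·row1 → [0,0,1]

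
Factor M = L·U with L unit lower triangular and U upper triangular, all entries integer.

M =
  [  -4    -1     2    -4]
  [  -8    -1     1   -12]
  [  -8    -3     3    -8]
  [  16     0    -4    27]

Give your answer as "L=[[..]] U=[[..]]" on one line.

L=[[1,0,0,0],[2,1,0,0],[2,-1,1,0],[-4,-4,2,1]] U=[[-4,-1,2,-4],[0,1,-3,-4],[0,0,-4,-4],[0,0,0,3]]

  row1 -= 2·row0 → [0,1,-3,-4]
  row2 -= 2·row0 → [0,-1,-1,0]
  row3 -= -4·row0 → [0,-4,4,11]
  row2 -= -1·row1 → [0,0,-4,-4]
  row3 -= -4·row1 → [0,0,-8,-5]
  row3 -= 2·row2 → [0,0,0,3]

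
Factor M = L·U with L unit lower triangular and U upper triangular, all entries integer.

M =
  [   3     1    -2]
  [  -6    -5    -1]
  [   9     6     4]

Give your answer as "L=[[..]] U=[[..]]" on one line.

L=[[1,0,0],[-2,1,0],[3,-1,1]] U=[[3,1,-2],[0,-3,-5],[0,0,5]]

  r1 -= -2·r0 → [0,-3,-5]
  r2 -= 3·r0 → [0,3,10]
  r2 -= -1·r1 → [0,0,5]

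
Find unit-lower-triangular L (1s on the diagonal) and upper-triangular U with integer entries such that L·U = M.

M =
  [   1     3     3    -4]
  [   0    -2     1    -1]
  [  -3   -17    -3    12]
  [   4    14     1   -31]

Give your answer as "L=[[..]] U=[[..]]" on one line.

  R1 -= 0·R0 → [0,-2,1,-1]
  R2 -= -3·R0 → [0,-8,6,0]
  R3 -= 4·R0 → [0,2,-11,-15]
  R2 -= 4·R1 → [0,0,2,4]
  R3 -= -1·R1 → [0,0,-10,-16]
  R3 -= -5·R2 → [0,0,0,4]

L=[[1,0,0,0],[0,1,0,0],[-3,4,1,0],[4,-1,-5,1]] U=[[1,3,3,-4],[0,-2,1,-1],[0,0,2,4],[0,0,0,4]]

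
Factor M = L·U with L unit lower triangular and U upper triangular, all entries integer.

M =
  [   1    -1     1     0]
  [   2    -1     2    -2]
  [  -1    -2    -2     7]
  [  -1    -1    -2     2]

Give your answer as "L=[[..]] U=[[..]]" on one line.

  r1 -= 2·r0 → [0,1,0,-2]
  r2 -= -1·r0 → [0,-3,-1,7]
  r3 -= -1·r0 → [0,-2,-1,2]
  r2 -= -3·r1 → [0,0,-1,1]
  r3 -= -2·r1 → [0,0,-1,-2]
  r3 -= 1·r2 → [0,0,0,-3]

L=[[1,0,0,0],[2,1,0,0],[-1,-3,1,0],[-1,-2,1,1]] U=[[1,-1,1,0],[0,1,0,-2],[0,0,-1,1],[0,0,0,-3]]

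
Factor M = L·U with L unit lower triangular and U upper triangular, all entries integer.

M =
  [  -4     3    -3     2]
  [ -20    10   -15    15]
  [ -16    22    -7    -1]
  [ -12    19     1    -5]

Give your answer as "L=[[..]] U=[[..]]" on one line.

  r1 -= 5·r0 → [0,-5,0,5]
  r2 -= 4·r0 → [0,10,5,-9]
  r3 -= 3·r0 → [0,10,10,-11]
  r2 -= -2·r1 → [0,0,5,1]
  r3 -= -2·r1 → [0,0,10,-1]
  r3 -= 2·r2 → [0,0,0,-3]

L=[[1,0,0,0],[5,1,0,0],[4,-2,1,0],[3,-2,2,1]] U=[[-4,3,-3,2],[0,-5,0,5],[0,0,5,1],[0,0,0,-3]]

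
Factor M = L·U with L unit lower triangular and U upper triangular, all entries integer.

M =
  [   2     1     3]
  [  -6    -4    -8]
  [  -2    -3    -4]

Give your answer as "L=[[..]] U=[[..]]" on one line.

L=[[1,0,0],[-3,1,0],[-1,2,1]] U=[[2,1,3],[0,-1,1],[0,0,-3]]

  R1 -= -3·R0 → [0,-1,1]
  R2 -= -1·R0 → [0,-2,-1]
  R2 -= 2·R1 → [0,0,-3]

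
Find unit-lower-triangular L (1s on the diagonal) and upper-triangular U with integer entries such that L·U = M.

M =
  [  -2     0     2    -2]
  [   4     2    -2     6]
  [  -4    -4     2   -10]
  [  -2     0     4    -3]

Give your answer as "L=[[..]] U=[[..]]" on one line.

L=[[1,0,0,0],[-2,1,0,0],[2,-2,1,0],[1,0,1,1]] U=[[-2,0,2,-2],[0,2,2,2],[0,0,2,-2],[0,0,0,1]]

  r1 -= -2·r0 → [0,2,2,2]
  r2 -= 2·r0 → [0,-4,-2,-6]
  r3 -= 1·r0 → [0,0,2,-1]
  r2 -= -2·r1 → [0,0,2,-2]
  r3 -= 0·r1 → [0,0,2,-1]
  r3 -= 1·r2 → [0,0,0,1]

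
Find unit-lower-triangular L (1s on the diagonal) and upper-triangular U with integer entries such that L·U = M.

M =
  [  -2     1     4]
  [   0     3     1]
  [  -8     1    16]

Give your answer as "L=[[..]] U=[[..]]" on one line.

  r1 -= 0·r0 → [0,3,1]
  r2 -= 4·r0 → [0,-3,0]
  r2 -= -1·r1 → [0,0,1]

L=[[1,0,0],[0,1,0],[4,-1,1]] U=[[-2,1,4],[0,3,1],[0,0,1]]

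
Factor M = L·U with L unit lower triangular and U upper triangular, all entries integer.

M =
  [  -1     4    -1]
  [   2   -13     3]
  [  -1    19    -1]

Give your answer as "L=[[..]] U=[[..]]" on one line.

L=[[1,0,0],[-2,1,0],[1,-3,1]] U=[[-1,4,-1],[0,-5,1],[0,0,3]]

  r1 -= -2·r0 → [0,-5,1]
  r2 -= 1·r0 → [0,15,0]
  r2 -= -3·r1 → [0,0,3]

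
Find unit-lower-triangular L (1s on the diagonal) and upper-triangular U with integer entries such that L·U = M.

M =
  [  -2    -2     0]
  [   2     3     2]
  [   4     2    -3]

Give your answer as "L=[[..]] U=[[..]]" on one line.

  R1 -= -1·R0 → [0,1,2]
  R2 -= -2·R0 → [0,-2,-3]
  R2 -= -2·R1 → [0,0,1]

L=[[1,0,0],[-1,1,0],[-2,-2,1]] U=[[-2,-2,0],[0,1,2],[0,0,1]]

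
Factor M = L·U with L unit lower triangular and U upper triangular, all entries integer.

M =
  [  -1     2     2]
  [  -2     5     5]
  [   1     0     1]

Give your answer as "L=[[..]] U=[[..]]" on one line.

L=[[1,0,0],[2,1,0],[-1,2,1]] U=[[-1,2,2],[0,1,1],[0,0,1]]

  r1 -= 2·r0 → [0,1,1]
  r2 -= -1·r0 → [0,2,3]
  r2 -= 2·r1 → [0,0,1]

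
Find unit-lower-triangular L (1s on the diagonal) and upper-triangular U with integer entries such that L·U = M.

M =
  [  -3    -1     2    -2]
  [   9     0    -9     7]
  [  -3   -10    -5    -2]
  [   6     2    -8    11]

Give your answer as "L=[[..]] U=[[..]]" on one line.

L=[[1,0,0,0],[-3,1,0,0],[1,3,1,0],[-2,0,-2,1]] U=[[-3,-1,2,-2],[0,-3,-3,1],[0,0,2,-3],[0,0,0,1]]

  R1 -= -3·R0 → [0,-3,-3,1]
  R2 -= 1·R0 → [0,-9,-7,0]
  R3 -= -2·R0 → [0,0,-4,7]
  R2 -= 3·R1 → [0,0,2,-3]
  R3 -= 0·R1 → [0,0,-4,7]
  R3 -= -2·R2 → [0,0,0,1]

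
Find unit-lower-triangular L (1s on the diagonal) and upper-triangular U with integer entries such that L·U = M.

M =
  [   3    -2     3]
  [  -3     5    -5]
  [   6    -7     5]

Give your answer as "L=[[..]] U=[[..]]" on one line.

L=[[1,0,0],[-1,1,0],[2,-1,1]] U=[[3,-2,3],[0,3,-2],[0,0,-3]]

  r1 -= -1·r0 → [0,3,-2]
  r2 -= 2·r0 → [0,-3,-1]
  r2 -= -1·r1 → [0,0,-3]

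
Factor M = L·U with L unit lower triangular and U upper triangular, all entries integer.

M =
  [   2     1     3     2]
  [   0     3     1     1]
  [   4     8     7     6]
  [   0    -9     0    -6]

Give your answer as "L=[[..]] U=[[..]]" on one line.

  row1 -= 0·row0 → [0,3,1,1]
  row2 -= 2·row0 → [0,6,1,2]
  row3 -= 0·row0 → [0,-9,0,-6]
  row2 -= 2·row1 → [0,0,-1,0]
  row3 -= -3·row1 → [0,0,3,-3]
  row3 -= -3·row2 → [0,0,0,-3]

L=[[1,0,0,0],[0,1,0,0],[2,2,1,0],[0,-3,-3,1]] U=[[2,1,3,2],[0,3,1,1],[0,0,-1,0],[0,0,0,-3]]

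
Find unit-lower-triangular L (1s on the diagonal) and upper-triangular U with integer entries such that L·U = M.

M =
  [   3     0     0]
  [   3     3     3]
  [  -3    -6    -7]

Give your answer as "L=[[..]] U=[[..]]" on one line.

L=[[1,0,0],[1,1,0],[-1,-2,1]] U=[[3,0,0],[0,3,3],[0,0,-1]]

  R1 -= 1·R0 → [0,3,3]
  R2 -= -1·R0 → [0,-6,-7]
  R2 -= -2·R1 → [0,0,-1]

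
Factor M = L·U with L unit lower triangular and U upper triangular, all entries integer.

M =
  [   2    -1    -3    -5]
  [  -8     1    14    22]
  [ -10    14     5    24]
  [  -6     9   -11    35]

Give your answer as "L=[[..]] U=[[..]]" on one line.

L=[[1,0,0,0],[-4,1,0,0],[-5,-3,1,0],[-3,-2,4,1]] U=[[2,-1,-3,-5],[0,-3,2,2],[0,0,-4,5],[0,0,0,4]]

  R1 -= -4·R0 → [0,-3,2,2]
  R2 -= -5·R0 → [0,9,-10,-1]
  R3 -= -3·R0 → [0,6,-20,20]
  R2 -= -3·R1 → [0,0,-4,5]
  R3 -= -2·R1 → [0,0,-16,24]
  R3 -= 4·R2 → [0,0,0,4]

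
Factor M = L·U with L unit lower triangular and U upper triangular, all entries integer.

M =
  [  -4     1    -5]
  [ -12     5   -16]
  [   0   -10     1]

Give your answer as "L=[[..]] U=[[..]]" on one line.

  row1 -= 3·row0 → [0,2,-1]
  row2 -= 0·row0 → [0,-10,1]
  row2 -= -5·row1 → [0,0,-4]

L=[[1,0,0],[3,1,0],[0,-5,1]] U=[[-4,1,-5],[0,2,-1],[0,0,-4]]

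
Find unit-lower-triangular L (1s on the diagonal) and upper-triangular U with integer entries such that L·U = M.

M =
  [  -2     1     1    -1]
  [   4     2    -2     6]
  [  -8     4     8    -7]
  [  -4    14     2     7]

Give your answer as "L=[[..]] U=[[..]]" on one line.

  R1 -= -2·R0 → [0,4,0,4]
  R2 -= 4·R0 → [0,0,4,-3]
  R3 -= 2·R0 → [0,12,0,9]
  R2 -= 0·R1 → [0,0,4,-3]
  R3 -= 3·R1 → [0,0,0,-3]
  R3 -= 0·R2 → [0,0,0,-3]

L=[[1,0,0,0],[-2,1,0,0],[4,0,1,0],[2,3,0,1]] U=[[-2,1,1,-1],[0,4,0,4],[0,0,4,-3],[0,0,0,-3]]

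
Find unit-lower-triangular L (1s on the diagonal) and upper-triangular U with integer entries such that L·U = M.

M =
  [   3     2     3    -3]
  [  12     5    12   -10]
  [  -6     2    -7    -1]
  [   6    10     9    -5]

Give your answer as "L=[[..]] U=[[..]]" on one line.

  row1 -= 4·row0 → [0,-3,0,2]
  row2 -= -2·row0 → [0,6,-1,-7]
  row3 -= 2·row0 → [0,6,3,1]
  row2 -= -2·row1 → [0,0,-1,-3]
  row3 -= -2·row1 → [0,0,3,5]
  row3 -= -3·row2 → [0,0,0,-4]

L=[[1,0,0,0],[4,1,0,0],[-2,-2,1,0],[2,-2,-3,1]] U=[[3,2,3,-3],[0,-3,0,2],[0,0,-1,-3],[0,0,0,-4]]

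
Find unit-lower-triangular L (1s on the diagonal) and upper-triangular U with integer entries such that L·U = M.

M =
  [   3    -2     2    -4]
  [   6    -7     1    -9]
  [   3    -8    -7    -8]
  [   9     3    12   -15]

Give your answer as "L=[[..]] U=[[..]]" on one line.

L=[[1,0,0,0],[2,1,0,0],[1,2,1,0],[3,-3,1,1]] U=[[3,-2,2,-4],[0,-3,-3,-1],[0,0,-3,-2],[0,0,0,-4]]

  R1 -= 2·R0 → [0,-3,-3,-1]
  R2 -= 1·R0 → [0,-6,-9,-4]
  R3 -= 3·R0 → [0,9,6,-3]
  R2 -= 2·R1 → [0,0,-3,-2]
  R3 -= -3·R1 → [0,0,-3,-6]
  R3 -= 1·R2 → [0,0,0,-4]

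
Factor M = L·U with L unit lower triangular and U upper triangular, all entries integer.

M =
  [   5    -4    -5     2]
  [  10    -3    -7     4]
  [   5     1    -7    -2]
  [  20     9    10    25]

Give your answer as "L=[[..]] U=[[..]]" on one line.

  R1 -= 2·R0 → [0,5,3,0]
  R2 -= 1·R0 → [0,5,-2,-4]
  R3 -= 4·R0 → [0,25,30,17]
  R2 -= 1·R1 → [0,0,-5,-4]
  R3 -= 5·R1 → [0,0,15,17]
  R3 -= -3·R2 → [0,0,0,5]

L=[[1,0,0,0],[2,1,0,0],[1,1,1,0],[4,5,-3,1]] U=[[5,-4,-5,2],[0,5,3,0],[0,0,-5,-4],[0,0,0,5]]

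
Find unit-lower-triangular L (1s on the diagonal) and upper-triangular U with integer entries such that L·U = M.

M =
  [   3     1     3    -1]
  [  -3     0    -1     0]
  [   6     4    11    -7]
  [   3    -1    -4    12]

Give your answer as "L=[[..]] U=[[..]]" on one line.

  R1 -= -1·R0 → [0,1,2,-1]
  R2 -= 2·R0 → [0,2,5,-5]
  R3 -= 1·R0 → [0,-2,-7,13]
  R2 -= 2·R1 → [0,0,1,-3]
  R3 -= -2·R1 → [0,0,-3,11]
  R3 -= -3·R2 → [0,0,0,2]

L=[[1,0,0,0],[-1,1,0,0],[2,2,1,0],[1,-2,-3,1]] U=[[3,1,3,-1],[0,1,2,-1],[0,0,1,-3],[0,0,0,2]]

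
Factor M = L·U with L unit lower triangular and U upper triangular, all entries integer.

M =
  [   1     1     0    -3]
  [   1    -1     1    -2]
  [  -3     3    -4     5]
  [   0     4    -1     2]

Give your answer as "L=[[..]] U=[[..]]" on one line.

L=[[1,0,0,0],[1,1,0,0],[-3,-3,1,0],[0,-2,-1,1]] U=[[1,1,0,-3],[0,-2,1,1],[0,0,-1,-1],[0,0,0,3]]

  row1 -= 1·row0 → [0,-2,1,1]
  row2 -= -3·row0 → [0,6,-4,-4]
  row3 -= 0·row0 → [0,4,-1,2]
  row2 -= -3·row1 → [0,0,-1,-1]
  row3 -= -2·row1 → [0,0,1,4]
  row3 -= -1·row2 → [0,0,0,3]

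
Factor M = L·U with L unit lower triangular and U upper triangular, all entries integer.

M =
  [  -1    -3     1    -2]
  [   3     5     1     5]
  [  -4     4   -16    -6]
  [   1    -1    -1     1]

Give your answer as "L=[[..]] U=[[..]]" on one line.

  row1 -= -3·row0 → [0,-4,4,-1]
  row2 -= 4·row0 → [0,16,-20,2]
  row3 -= -1·row0 → [0,-4,0,-1]
  row2 -= -4·row1 → [0,0,-4,-2]
  row3 -= 1·row1 → [0,0,-4,0]
  row3 -= 1·row2 → [0,0,0,2]

L=[[1,0,0,0],[-3,1,0,0],[4,-4,1,0],[-1,1,1,1]] U=[[-1,-3,1,-2],[0,-4,4,-1],[0,0,-4,-2],[0,0,0,2]]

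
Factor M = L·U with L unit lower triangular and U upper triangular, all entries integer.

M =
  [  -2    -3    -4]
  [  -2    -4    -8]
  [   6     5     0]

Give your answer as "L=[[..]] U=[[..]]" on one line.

L=[[1,0,0],[1,1,0],[-3,4,1]] U=[[-2,-3,-4],[0,-1,-4],[0,0,4]]

  row1 -= 1·row0 → [0,-1,-4]
  row2 -= -3·row0 → [0,-4,-12]
  row2 -= 4·row1 → [0,0,4]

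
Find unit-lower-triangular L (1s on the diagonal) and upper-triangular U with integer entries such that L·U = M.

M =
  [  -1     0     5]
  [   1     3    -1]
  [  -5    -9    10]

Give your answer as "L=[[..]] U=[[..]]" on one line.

L=[[1,0,0],[-1,1,0],[5,-3,1]] U=[[-1,0,5],[0,3,4],[0,0,-3]]

  R1 -= -1·R0 → [0,3,4]
  R2 -= 5·R0 → [0,-9,-15]
  R2 -= -3·R1 → [0,0,-3]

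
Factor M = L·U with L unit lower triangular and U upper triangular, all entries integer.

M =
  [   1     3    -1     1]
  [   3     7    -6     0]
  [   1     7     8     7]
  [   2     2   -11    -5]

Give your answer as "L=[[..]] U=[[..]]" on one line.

L=[[1,0,0,0],[3,1,0,0],[1,-2,1,0],[2,2,-1,1]] U=[[1,3,-1,1],[0,-2,-3,-3],[0,0,3,0],[0,0,0,-1]]

  R1 -= 3·R0 → [0,-2,-3,-3]
  R2 -= 1·R0 → [0,4,9,6]
  R3 -= 2·R0 → [0,-4,-9,-7]
  R2 -= -2·R1 → [0,0,3,0]
  R3 -= 2·R1 → [0,0,-3,-1]
  R3 -= -1·R2 → [0,0,0,-1]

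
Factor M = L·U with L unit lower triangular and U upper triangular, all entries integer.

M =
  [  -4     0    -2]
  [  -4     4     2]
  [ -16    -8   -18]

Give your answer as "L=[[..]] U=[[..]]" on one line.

  R1 -= 1·R0 → [0,4,4]
  R2 -= 4·R0 → [0,-8,-10]
  R2 -= -2·R1 → [0,0,-2]

L=[[1,0,0],[1,1,0],[4,-2,1]] U=[[-4,0,-2],[0,4,4],[0,0,-2]]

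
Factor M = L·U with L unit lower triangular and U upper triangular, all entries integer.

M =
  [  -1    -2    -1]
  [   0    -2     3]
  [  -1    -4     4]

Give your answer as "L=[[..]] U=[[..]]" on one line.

L=[[1,0,0],[0,1,0],[1,1,1]] U=[[-1,-2,-1],[0,-2,3],[0,0,2]]

  row1 -= 0·row0 → [0,-2,3]
  row2 -= 1·row0 → [0,-2,5]
  row2 -= 1·row1 → [0,0,2]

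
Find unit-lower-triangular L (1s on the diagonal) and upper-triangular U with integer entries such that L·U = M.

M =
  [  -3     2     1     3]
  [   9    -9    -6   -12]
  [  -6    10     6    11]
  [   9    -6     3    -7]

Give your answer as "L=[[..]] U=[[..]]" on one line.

L=[[1,0,0,0],[-3,1,0,0],[2,-2,1,0],[-3,0,-3,1]] U=[[-3,2,1,3],[0,-3,-3,-3],[0,0,-2,-1],[0,0,0,-1]]

  row1 -= -3·row0 → [0,-3,-3,-3]
  row2 -= 2·row0 → [0,6,4,5]
  row3 -= -3·row0 → [0,0,6,2]
  row2 -= -2·row1 → [0,0,-2,-1]
  row3 -= 0·row1 → [0,0,6,2]
  row3 -= -3·row2 → [0,0,0,-1]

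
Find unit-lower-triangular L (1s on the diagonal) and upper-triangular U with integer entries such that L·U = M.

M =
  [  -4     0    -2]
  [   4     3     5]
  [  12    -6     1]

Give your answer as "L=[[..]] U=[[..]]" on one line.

  r1 -= -1·r0 → [0,3,3]
  r2 -= -3·r0 → [0,-6,-5]
  r2 -= -2·r1 → [0,0,1]

L=[[1,0,0],[-1,1,0],[-3,-2,1]] U=[[-4,0,-2],[0,3,3],[0,0,1]]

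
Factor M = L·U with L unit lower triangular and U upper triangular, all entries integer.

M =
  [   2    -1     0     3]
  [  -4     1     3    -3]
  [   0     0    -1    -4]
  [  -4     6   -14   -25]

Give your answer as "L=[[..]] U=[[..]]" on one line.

  row1 -= -2·row0 → [0,-1,3,3]
  row2 -= 0·row0 → [0,0,-1,-4]
  row3 -= -2·row0 → [0,4,-14,-19]
  row2 -= 0·row1 → [0,0,-1,-4]
  row3 -= -4·row1 → [0,0,-2,-7]
  row3 -= 2·row2 → [0,0,0,1]

L=[[1,0,0,0],[-2,1,0,0],[0,0,1,0],[-2,-4,2,1]] U=[[2,-1,0,3],[0,-1,3,3],[0,0,-1,-4],[0,0,0,1]]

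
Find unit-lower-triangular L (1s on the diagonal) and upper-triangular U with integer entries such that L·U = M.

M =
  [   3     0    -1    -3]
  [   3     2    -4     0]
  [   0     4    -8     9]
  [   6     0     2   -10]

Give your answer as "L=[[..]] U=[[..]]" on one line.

  R1 -= 1·R0 → [0,2,-3,3]
  R2 -= 0·R0 → [0,4,-8,9]
  R3 -= 2·R0 → [0,0,4,-4]
  R2 -= 2·R1 → [0,0,-2,3]
  R3 -= 0·R1 → [0,0,4,-4]
  R3 -= -2·R2 → [0,0,0,2]

L=[[1,0,0,0],[1,1,0,0],[0,2,1,0],[2,0,-2,1]] U=[[3,0,-1,-3],[0,2,-3,3],[0,0,-2,3],[0,0,0,2]]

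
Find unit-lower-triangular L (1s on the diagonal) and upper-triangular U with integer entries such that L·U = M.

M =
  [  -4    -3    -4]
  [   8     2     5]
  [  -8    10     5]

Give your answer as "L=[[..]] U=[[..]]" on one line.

L=[[1,0,0],[-2,1,0],[2,-4,1]] U=[[-4,-3,-4],[0,-4,-3],[0,0,1]]

  R1 -= -2·R0 → [0,-4,-3]
  R2 -= 2·R0 → [0,16,13]
  R2 -= -4·R1 → [0,0,1]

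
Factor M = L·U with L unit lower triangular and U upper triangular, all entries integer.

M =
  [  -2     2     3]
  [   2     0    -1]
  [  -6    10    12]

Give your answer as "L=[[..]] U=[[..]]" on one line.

L=[[1,0,0],[-1,1,0],[3,2,1]] U=[[-2,2,3],[0,2,2],[0,0,-1]]

  r1 -= -1·r0 → [0,2,2]
  r2 -= 3·r0 → [0,4,3]
  r2 -= 2·r1 → [0,0,-1]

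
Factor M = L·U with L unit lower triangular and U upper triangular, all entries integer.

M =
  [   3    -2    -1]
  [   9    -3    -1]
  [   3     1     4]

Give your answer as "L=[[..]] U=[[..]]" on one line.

L=[[1,0,0],[3,1,0],[1,1,1]] U=[[3,-2,-1],[0,3,2],[0,0,3]]

  row1 -= 3·row0 → [0,3,2]
  row2 -= 1·row0 → [0,3,5]
  row2 -= 1·row1 → [0,0,3]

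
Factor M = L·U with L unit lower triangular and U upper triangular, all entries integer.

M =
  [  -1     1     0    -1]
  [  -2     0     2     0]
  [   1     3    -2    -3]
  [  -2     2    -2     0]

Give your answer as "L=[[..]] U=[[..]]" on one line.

  row1 -= 2·row0 → [0,-2,2,2]
  row2 -= -1·row0 → [0,4,-2,-4]
  row3 -= 2·row0 → [0,0,-2,2]
  row2 -= -2·row1 → [0,0,2,0]
  row3 -= 0·row1 → [0,0,-2,2]
  row3 -= -1·row2 → [0,0,0,2]

L=[[1,0,0,0],[2,1,0,0],[-1,-2,1,0],[2,0,-1,1]] U=[[-1,1,0,-1],[0,-2,2,2],[0,0,2,0],[0,0,0,2]]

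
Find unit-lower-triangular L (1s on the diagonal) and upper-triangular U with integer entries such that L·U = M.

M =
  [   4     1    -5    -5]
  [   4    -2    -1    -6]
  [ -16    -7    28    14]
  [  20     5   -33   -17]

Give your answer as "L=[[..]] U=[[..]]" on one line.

  r1 -= 1·r0 → [0,-3,4,-1]
  r2 -= -4·r0 → [0,-3,8,-6]
  r3 -= 5·r0 → [0,0,-8,8]
  r2 -= 1·r1 → [0,0,4,-5]
  r3 -= 0·r1 → [0,0,-8,8]
  r3 -= -2·r2 → [0,0,0,-2]

L=[[1,0,0,0],[1,1,0,0],[-4,1,1,0],[5,0,-2,1]] U=[[4,1,-5,-5],[0,-3,4,-1],[0,0,4,-5],[0,0,0,-2]]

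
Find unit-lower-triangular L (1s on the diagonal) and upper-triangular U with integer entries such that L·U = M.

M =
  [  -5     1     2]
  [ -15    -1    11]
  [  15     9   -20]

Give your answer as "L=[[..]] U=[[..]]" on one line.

  r1 -= 3·r0 → [0,-4,5]
  r2 -= -3·r0 → [0,12,-14]
  r2 -= -3·r1 → [0,0,1]

L=[[1,0,0],[3,1,0],[-3,-3,1]] U=[[-5,1,2],[0,-4,5],[0,0,1]]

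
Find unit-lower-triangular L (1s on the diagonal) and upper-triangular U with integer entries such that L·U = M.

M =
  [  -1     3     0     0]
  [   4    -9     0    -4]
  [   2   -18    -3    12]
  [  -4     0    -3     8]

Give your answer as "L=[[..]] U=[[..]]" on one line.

L=[[1,0,0,0],[-4,1,0,0],[-2,-4,1,0],[4,-4,1,1]] U=[[-1,3,0,0],[0,3,0,-4],[0,0,-3,-4],[0,0,0,-4]]

  R1 -= -4·R0 → [0,3,0,-4]
  R2 -= -2·R0 → [0,-12,-3,12]
  R3 -= 4·R0 → [0,-12,-3,8]
  R2 -= -4·R1 → [0,0,-3,-4]
  R3 -= -4·R1 → [0,0,-3,-8]
  R3 -= 1·R2 → [0,0,0,-4]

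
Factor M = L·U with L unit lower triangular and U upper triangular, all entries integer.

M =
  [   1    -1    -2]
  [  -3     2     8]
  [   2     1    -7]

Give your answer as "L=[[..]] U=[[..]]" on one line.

L=[[1,0,0],[-3,1,0],[2,-3,1]] U=[[1,-1,-2],[0,-1,2],[0,0,3]]

  row1 -= -3·row0 → [0,-1,2]
  row2 -= 2·row0 → [0,3,-3]
  row2 -= -3·row1 → [0,0,3]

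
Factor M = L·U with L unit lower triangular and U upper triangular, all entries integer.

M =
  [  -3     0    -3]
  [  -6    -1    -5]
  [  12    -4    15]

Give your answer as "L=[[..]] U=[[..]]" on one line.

  R1 -= 2·R0 → [0,-1,1]
  R2 -= -4·R0 → [0,-4,3]
  R2 -= 4·R1 → [0,0,-1]

L=[[1,0,0],[2,1,0],[-4,4,1]] U=[[-3,0,-3],[0,-1,1],[0,0,-1]]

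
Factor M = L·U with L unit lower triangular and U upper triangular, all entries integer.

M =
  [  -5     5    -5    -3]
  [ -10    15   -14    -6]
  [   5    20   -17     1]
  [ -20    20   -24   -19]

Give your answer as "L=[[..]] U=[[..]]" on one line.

L=[[1,0,0,0],[2,1,0,0],[-1,5,1,0],[4,0,2,1]] U=[[-5,5,-5,-3],[0,5,-4,0],[0,0,-2,-2],[0,0,0,-3]]

  r1 -= 2·r0 → [0,5,-4,0]
  r2 -= -1·r0 → [0,25,-22,-2]
  r3 -= 4·r0 → [0,0,-4,-7]
  r2 -= 5·r1 → [0,0,-2,-2]
  r3 -= 0·r1 → [0,0,-4,-7]
  r3 -= 2·r2 → [0,0,0,-3]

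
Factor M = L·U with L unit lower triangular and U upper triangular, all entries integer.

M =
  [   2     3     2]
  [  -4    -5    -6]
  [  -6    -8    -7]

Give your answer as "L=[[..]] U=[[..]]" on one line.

  r1 -= -2·r0 → [0,1,-2]
  r2 -= -3·r0 → [0,1,-1]
  r2 -= 1·r1 → [0,0,1]

L=[[1,0,0],[-2,1,0],[-3,1,1]] U=[[2,3,2],[0,1,-2],[0,0,1]]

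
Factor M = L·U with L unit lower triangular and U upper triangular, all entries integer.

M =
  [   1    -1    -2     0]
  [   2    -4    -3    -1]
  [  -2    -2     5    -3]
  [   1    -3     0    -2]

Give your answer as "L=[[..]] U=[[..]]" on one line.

L=[[1,0,0,0],[2,1,0,0],[-2,2,1,0],[1,1,-1,1]] U=[[1,-1,-2,0],[0,-2,1,-1],[0,0,-1,-1],[0,0,0,-2]]

  R1 -= 2·R0 → [0,-2,1,-1]
  R2 -= -2·R0 → [0,-4,1,-3]
  R3 -= 1·R0 → [0,-2,2,-2]
  R2 -= 2·R1 → [0,0,-1,-1]
  R3 -= 1·R1 → [0,0,1,-1]
  R3 -= -1·R2 → [0,0,0,-2]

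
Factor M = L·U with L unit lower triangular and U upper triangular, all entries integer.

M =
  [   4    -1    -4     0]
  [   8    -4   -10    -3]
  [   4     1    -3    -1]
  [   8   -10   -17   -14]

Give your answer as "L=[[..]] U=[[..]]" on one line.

L=[[1,0,0,0],[2,1,0,0],[1,-1,1,0],[2,4,1,1]] U=[[4,-1,-4,0],[0,-2,-2,-3],[0,0,-1,-4],[0,0,0,2]]

  R1 -= 2·R0 → [0,-2,-2,-3]
  R2 -= 1·R0 → [0,2,1,-1]
  R3 -= 2·R0 → [0,-8,-9,-14]
  R2 -= -1·R1 → [0,0,-1,-4]
  R3 -= 4·R1 → [0,0,-1,-2]
  R3 -= 1·R2 → [0,0,0,2]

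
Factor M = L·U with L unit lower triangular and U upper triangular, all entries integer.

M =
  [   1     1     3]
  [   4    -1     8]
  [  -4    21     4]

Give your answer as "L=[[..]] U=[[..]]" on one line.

L=[[1,0,0],[4,1,0],[-4,-5,1]] U=[[1,1,3],[0,-5,-4],[0,0,-4]]

  r1 -= 4·r0 → [0,-5,-4]
  r2 -= -4·r0 → [0,25,16]
  r2 -= -5·r1 → [0,0,-4]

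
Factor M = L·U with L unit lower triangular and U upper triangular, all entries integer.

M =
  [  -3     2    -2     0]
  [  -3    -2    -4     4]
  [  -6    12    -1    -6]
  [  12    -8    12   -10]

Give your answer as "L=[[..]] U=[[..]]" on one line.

  R1 -= 1·R0 → [0,-4,-2,4]
  R2 -= 2·R0 → [0,8,3,-6]
  R3 -= -4·R0 → [0,0,4,-10]
  R2 -= -2·R1 → [0,0,-1,2]
  R3 -= 0·R1 → [0,0,4,-10]
  R3 -= -4·R2 → [0,0,0,-2]

L=[[1,0,0,0],[1,1,0,0],[2,-2,1,0],[-4,0,-4,1]] U=[[-3,2,-2,0],[0,-4,-2,4],[0,0,-1,2],[0,0,0,-2]]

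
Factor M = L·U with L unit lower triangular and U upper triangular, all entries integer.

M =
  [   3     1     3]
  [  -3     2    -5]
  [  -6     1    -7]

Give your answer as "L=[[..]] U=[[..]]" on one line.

L=[[1,0,0],[-1,1,0],[-2,1,1]] U=[[3,1,3],[0,3,-2],[0,0,1]]

  r1 -= -1·r0 → [0,3,-2]
  r2 -= -2·r0 → [0,3,-1]
  r2 -= 1·r1 → [0,0,1]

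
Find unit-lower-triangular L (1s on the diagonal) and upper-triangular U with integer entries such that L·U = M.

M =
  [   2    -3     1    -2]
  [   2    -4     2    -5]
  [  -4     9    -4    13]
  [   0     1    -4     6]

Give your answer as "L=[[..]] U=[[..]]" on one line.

  r1 -= 1·r0 → [0,-1,1,-3]
  r2 -= -2·r0 → [0,3,-2,9]
  r3 -= 0·r0 → [0,1,-4,6]
  r2 -= -3·r1 → [0,0,1,0]
  r3 -= -1·r1 → [0,0,-3,3]
  r3 -= -3·r2 → [0,0,0,3]

L=[[1,0,0,0],[1,1,0,0],[-2,-3,1,0],[0,-1,-3,1]] U=[[2,-3,1,-2],[0,-1,1,-3],[0,0,1,0],[0,0,0,3]]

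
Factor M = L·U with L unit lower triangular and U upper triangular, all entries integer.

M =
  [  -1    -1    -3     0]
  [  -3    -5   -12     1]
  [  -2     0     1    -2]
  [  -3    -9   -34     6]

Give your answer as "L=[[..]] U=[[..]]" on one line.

L=[[1,0,0,0],[3,1,0,0],[2,-1,1,0],[3,3,-4,1]] U=[[-1,-1,-3,0],[0,-2,-3,1],[0,0,4,-1],[0,0,0,-1]]

  row1 -= 3·row0 → [0,-2,-3,1]
  row2 -= 2·row0 → [0,2,7,-2]
  row3 -= 3·row0 → [0,-6,-25,6]
  row2 -= -1·row1 → [0,0,4,-1]
  row3 -= 3·row1 → [0,0,-16,3]
  row3 -= -4·row2 → [0,0,0,-1]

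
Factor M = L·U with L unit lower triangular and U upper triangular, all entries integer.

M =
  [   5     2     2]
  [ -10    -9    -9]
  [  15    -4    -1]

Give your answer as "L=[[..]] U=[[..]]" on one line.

  R1 -= -2·R0 → [0,-5,-5]
  R2 -= 3·R0 → [0,-10,-7]
  R2 -= 2·R1 → [0,0,3]

L=[[1,0,0],[-2,1,0],[3,2,1]] U=[[5,2,2],[0,-5,-5],[0,0,3]]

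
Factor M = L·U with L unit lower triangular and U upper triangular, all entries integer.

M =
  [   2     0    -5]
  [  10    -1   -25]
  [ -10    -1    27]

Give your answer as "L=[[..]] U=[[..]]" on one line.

L=[[1,0,0],[5,1,0],[-5,1,1]] U=[[2,0,-5],[0,-1,0],[0,0,2]]

  R1 -= 5·R0 → [0,-1,0]
  R2 -= -5·R0 → [0,-1,2]
  R2 -= 1·R1 → [0,0,2]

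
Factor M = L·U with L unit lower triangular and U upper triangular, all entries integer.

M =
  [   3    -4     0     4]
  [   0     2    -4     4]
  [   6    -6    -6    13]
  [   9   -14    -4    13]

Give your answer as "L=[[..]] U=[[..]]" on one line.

L=[[1,0,0,0],[0,1,0,0],[2,1,1,0],[3,-1,4,1]] U=[[3,-4,0,4],[0,2,-4,4],[0,0,-2,1],[0,0,0,1]]

  r1 -= 0·r0 → [0,2,-4,4]
  r2 -= 2·r0 → [0,2,-6,5]
  r3 -= 3·r0 → [0,-2,-4,1]
  r2 -= 1·r1 → [0,0,-2,1]
  r3 -= -1·r1 → [0,0,-8,5]
  r3 -= 4·r2 → [0,0,0,1]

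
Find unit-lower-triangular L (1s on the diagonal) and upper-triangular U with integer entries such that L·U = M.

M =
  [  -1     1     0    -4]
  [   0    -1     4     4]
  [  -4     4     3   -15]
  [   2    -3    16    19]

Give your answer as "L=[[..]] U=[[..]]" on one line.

  R1 -= 0·R0 → [0,-1,4,4]
  R2 -= 4·R0 → [0,0,3,1]
  R3 -= -2·R0 → [0,-1,16,11]
  R2 -= 0·R1 → [0,0,3,1]
  R3 -= 1·R1 → [0,0,12,7]
  R3 -= 4·R2 → [0,0,0,3]

L=[[1,0,0,0],[0,1,0,0],[4,0,1,0],[-2,1,4,1]] U=[[-1,1,0,-4],[0,-1,4,4],[0,0,3,1],[0,0,0,3]]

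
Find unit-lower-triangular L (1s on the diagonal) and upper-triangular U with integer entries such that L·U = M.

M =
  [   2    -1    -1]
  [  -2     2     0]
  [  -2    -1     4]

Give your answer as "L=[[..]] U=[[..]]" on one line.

L=[[1,0,0],[-1,1,0],[-1,-2,1]] U=[[2,-1,-1],[0,1,-1],[0,0,1]]

  row1 -= -1·row0 → [0,1,-1]
  row2 -= -1·row0 → [0,-2,3]
  row2 -= -2·row1 → [0,0,1]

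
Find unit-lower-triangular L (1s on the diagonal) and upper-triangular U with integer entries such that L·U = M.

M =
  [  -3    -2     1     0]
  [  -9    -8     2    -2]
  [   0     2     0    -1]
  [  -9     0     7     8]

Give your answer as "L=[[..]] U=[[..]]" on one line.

L=[[1,0,0,0],[3,1,0,0],[0,-1,1,0],[3,-3,-1,1]] U=[[-3,-2,1,0],[0,-2,-1,-2],[0,0,-1,-3],[0,0,0,-1]]

  r1 -= 3·r0 → [0,-2,-1,-2]
  r2 -= 0·r0 → [0,2,0,-1]
  r3 -= 3·r0 → [0,6,4,8]
  r2 -= -1·r1 → [0,0,-1,-3]
  r3 -= -3·r1 → [0,0,1,2]
  r3 -= -1·r2 → [0,0,0,-1]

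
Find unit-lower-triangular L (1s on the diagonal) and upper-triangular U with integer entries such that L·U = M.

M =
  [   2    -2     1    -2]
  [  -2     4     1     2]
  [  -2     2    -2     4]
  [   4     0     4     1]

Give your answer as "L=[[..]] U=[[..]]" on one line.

  R1 -= -1·R0 → [0,2,2,0]
  R2 -= -1·R0 → [0,0,-1,2]
  R3 -= 2·R0 → [0,4,2,5]
  R2 -= 0·R1 → [0,0,-1,2]
  R3 -= 2·R1 → [0,0,-2,5]
  R3 -= 2·R2 → [0,0,0,1]

L=[[1,0,0,0],[-1,1,0,0],[-1,0,1,0],[2,2,2,1]] U=[[2,-2,1,-2],[0,2,2,0],[0,0,-1,2],[0,0,0,1]]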